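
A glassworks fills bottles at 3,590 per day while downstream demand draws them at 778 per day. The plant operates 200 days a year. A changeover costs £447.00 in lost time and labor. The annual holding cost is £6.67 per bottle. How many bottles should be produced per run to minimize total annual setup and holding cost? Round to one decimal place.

Annual demand D = 778 × 200 = 155,600.
Production build-up factor (1 − d/p) = 1 − 778/3,590 = 0.7833.
Q* = √(2DS / (H(1 − d/p))) = √(2 × 155,600 × 447 / (6.67 × 0.7833)).
= √(139,106,400 / 5.2245) ≈ 5160.006.

Q* ≈ 5,160.0 bottles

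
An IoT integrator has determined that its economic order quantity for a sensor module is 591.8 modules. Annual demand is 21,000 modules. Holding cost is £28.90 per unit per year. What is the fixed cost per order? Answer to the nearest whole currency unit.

The basic EOQ model gives Q* = √(2DS/H); rearrange for the unknown.
From Q* = √(2DS/H): S = Q*²H / (2D) = 591.8² × 28.9 / (2 × 21,000) = 240.9897.

S ≈ £241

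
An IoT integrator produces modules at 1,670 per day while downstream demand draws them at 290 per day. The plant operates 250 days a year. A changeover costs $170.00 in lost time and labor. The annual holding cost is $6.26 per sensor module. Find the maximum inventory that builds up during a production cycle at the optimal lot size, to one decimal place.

Annual demand D = 290 × 250 = 72,500.
Production build-up factor (1 − d/p) = 1 − 290/1,670 = 0.8263.
Q* = √(2DS / (H(1 − d/p))) = √(2 × 72,500 × 170 / (6.26 × 0.8263)).
= √(24,650,000 / 5.1729) ≈ 2182.931.
Maximum inventory = Q*(1 − d/p) = 2182.931 × 0.8263 ≈ 1803.859.

I_max ≈ 1,803.9 modules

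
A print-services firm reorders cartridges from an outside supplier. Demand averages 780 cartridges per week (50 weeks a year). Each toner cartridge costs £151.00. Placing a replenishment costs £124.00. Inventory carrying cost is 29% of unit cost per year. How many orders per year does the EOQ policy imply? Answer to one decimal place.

N ≈ 83.0 orders per year

Annual demand D = 780 × 50 = 39,000.
Holding cost H = 0.29 × £151.00 = £43.7900 per unit per year.
The optimal lot size = √(2DS/H) = √(2 × 39,000 × 124 / 43.79) ≈ 469.97.
Orders per year = D / Q* = 39,000 / 469.97 ≈ 82.984.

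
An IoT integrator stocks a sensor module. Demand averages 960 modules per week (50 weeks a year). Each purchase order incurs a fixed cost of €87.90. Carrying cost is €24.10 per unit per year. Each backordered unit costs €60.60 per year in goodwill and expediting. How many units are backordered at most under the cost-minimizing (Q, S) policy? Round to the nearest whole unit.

Annual demand D = 960 × 50 = 48,000.
With planned backorders, Q* = √(2DS/H) · √((H+B)/B).
√(2DS/H) = √(2 × 48,000 × 87.9 / 24.1) = 591.727.
√((H+B)/B) = √((24.1+60.6)/60.6) = 1.1822.
Q* ≈ 699.563.
S* = Q* · H/(H+B) = 699.563 × 24.1/84.7 ≈ 199.049.

S* ≈ 199 modules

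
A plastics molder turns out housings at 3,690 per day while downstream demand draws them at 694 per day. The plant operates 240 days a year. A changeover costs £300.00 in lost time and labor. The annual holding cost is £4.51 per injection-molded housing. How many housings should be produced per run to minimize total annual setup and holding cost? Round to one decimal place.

Q* ≈ 5,224.1 housings

Annual demand D = 694 × 240 = 166,560.
Production build-up factor (1 − d/p) = 1 − 694/3,690 = 0.8119.
Q* = √(2DS / (H(1 − d/p))) = √(2 × 166,560 × 300 / (4.51 × 0.8119)).
= √(99,936,000 / 3.6618) ≈ 5224.142.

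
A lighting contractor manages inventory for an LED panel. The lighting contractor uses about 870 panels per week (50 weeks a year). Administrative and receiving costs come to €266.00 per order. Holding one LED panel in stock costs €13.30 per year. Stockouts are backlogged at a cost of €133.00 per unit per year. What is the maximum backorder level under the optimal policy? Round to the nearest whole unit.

S* ≈ 126 panels

Annual demand D = 870 × 50 = 43,500.
With planned backorders, Q* = √(2DS/H) · √((H+B)/B).
√(2DS/H) = √(2 × 43,500 × 266 / 13.3) = 1319.091.
√((H+B)/B) = √((13.3+133)/133) = 1.0488.
Q* ≈ 1383.474.
S* = Q* · H/(H+B) = 1383.474 × 13.3/146.3 ≈ 125.770.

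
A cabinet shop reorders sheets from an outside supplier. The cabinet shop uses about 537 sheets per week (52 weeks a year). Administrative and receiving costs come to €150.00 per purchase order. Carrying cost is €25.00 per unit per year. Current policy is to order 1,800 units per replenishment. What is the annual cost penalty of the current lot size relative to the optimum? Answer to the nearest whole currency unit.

Extra cost ≈ €10,355 per year

Annual demand D = 537 × 52 = 27,924.
EOQ = √(2DS/H) = √(2 × 27,924 × 150 / 25) ≈ 578.87.
Cost at Q* = (D/Q*)S + (Q*/2)H = √(2DSH) ≈ €14,471.70.
Cost at Q = 1,800: (27,924/1,800)×150 + (1,800/2)×25 = €2,327.00 + €22,500.00 = €24,827.00.
Excess = €24,827.00 − €14,471.70 = €10,355.30.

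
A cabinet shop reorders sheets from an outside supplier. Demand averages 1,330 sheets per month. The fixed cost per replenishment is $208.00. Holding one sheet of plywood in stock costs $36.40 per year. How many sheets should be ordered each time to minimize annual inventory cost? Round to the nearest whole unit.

Q* ≈ 427 sheets

Annual demand D = 1,330 × 12 = 15,960.
EOQ = √(2DS / H) = √(2 × 15,960 × 208 / 36.4).
= √(6,639,360 / 36.4) = √182,400 ≈ 427.083.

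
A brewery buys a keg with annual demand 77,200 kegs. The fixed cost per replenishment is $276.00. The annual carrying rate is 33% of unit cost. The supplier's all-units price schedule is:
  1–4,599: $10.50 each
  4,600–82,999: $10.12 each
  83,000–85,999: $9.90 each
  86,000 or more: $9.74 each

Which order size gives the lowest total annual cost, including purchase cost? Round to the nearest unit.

Holding cost per unit per year at price C is H = 0.33·C.
For each price level, check whether its EOQ is feasible; otherwise the best quantity at that price is the breakpoint.
EOQ at $10.50 = 3506.9 (feasible in tier 1): TC = 77,200×$10.50 + (77,200/3506.9)×276 + (3506.9/2)×0.33×$10.50 = $822,751.50.
EOQ at $10.12 = 3572.2 < 4600, so use break Q=4600: TC = 77,200×$10.12 + (77,200/4600.0)×276 + (4600.0/2)×0.33×$10.12 = $793,577.08.
EOQ at $9.90 = 3611.6 < 83000, so use break Q=83000: TC = 77,200×$9.90 + (77,200/83000.0)×276 + (83000.0/2)×0.33×$9.90 = $900,117.21.
EOQ at $9.74 = 3641.2 < 86000, so use break Q=86000: TC = 77,200×$9.74 + (77,200/86000.0)×276 + (86000.0/2)×0.33×$9.74 = $890,386.36.
Lowest total cost is $793,577.08 at Q = 4600.0.

Q* ≈ 4,600 kegs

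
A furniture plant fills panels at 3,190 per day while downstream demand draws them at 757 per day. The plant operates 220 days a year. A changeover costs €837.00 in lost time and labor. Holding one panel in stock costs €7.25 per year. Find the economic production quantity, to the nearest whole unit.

Q* ≈ 7,101 panels

Annual demand D = 757 × 220 = 166,540.
Production build-up factor (1 − d/p) = 1 − 757/3,190 = 0.7627.
Q* = √(2DS / (H(1 − d/p))) = √(2 × 166,540 × 837 / (7.25 × 0.7627)).
= √(278,787,960 / 5.5295) ≈ 7100.555.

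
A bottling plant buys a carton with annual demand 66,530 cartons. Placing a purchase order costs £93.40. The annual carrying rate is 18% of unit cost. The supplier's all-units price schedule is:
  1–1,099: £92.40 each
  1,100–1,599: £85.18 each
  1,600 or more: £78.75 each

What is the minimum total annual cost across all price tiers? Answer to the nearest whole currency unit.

Holding cost per unit per year at price C is H = 0.18·C.
Evaluate total cost at each tier's feasible EOQ or, if the EOQ is below the tier, at the tier's minimum quantity.
EOQ at £92.40 = 864.4 (feasible in tier 1): TC = 66,530×£92.40 + (66,530/864.4)×93.4 + (864.4/2)×0.18×£92.40 = £6,161,749.04.
EOQ at £85.18 = 900.3 < 1100, so use break Q=1100: TC = 66,530×£85.18 + (66,530/1100.0)×93.4 + (1100.0/2)×0.18×£85.18 = £5,681,107.22.
EOQ at £78.75 = 936.3 < 1600, so use break Q=1600: TC = 66,530×£78.75 + (66,530/1600.0)×93.4 + (1600.0/2)×0.18×£78.75 = £5,254,461.19.
Lowest total cost among the candidates is at Q = 1600.0.

TC* ≈ £5,254,461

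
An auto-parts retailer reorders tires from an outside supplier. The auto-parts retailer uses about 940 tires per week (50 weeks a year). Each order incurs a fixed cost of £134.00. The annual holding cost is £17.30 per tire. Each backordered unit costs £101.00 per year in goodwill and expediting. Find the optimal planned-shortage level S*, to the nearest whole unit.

S* ≈ 135 tires

Annual demand D = 940 × 50 = 47,000.
With planned backorders, Q* = √(2DS/H) · √((H+B)/B).
√(2DS/H) = √(2 × 47,000 × 134 / 17.3) = 853.283.
√((H+B)/B) = √((17.3+101)/101) = 1.0823.
Q* ≈ 923.475.
S* = Q* · H/(H+B) = 923.475 × 17.3/118.3 ≈ 135.047.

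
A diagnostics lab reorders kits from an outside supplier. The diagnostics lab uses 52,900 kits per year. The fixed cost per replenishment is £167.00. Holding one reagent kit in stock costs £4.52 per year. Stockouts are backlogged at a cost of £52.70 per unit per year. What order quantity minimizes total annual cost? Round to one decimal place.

Q* ≈ 2,060.2 kits

With planned backorders, Q* = √(2DS/H) · √((H+B)/B).
√(2DS/H) = √(2 × 52,900 × 167 / 4.52) = 1977.115.
√((H+B)/B) = √((4.52+52.7)/52.7) = 1.0420.
Q* ≈ 2060.158.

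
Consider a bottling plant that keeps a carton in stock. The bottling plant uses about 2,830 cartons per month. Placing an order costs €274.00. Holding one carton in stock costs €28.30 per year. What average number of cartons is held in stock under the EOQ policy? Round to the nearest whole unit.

Annual demand D = 2,830 × 12 = 33,960.
The optimal lot size = √(2DS/H) = √(2 × 33,960 × 274 / 28.3) ≈ 810.93.
Average inventory = Q*/2 ≈ 810.93 / 2 = 405.463.

Average inventory ≈ 405 cartons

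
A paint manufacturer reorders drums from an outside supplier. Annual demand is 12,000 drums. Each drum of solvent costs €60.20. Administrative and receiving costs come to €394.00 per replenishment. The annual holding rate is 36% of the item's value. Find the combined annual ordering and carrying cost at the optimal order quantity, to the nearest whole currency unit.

TC* ≈ €14,315

Holding cost H = 0.36 × €60.20 = €21.6720 per unit per year.
The optimal lot size = √(2DS/H) = √(2 × 12,000 × 394 / 21.672) ≈ 660.55.
At Q*, ordering cost (D/Q*)S equals holding cost (Q*/2)H, each = √(DSH/2).
Minimum total = √(2DSH) = √(2 × 12,000 × 394 × 21.672) ≈ 14315.391.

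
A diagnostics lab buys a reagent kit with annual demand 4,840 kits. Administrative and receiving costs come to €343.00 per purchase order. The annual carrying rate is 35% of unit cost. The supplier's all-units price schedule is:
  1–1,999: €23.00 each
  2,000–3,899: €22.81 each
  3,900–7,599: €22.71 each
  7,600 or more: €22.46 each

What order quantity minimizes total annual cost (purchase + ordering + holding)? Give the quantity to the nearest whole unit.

Holding cost per unit per year at price C is H = 0.35·C.
Candidates are each tier's EOQ (if it falls in that tier) and each price-break quantity.
EOQ at €23.00 = 642.2 (feasible in tier 1): TC = 4,840×€23.00 + (4,840/642.2)×343 + (642.2/2)×0.35×€23.00 = €116,489.91.
EOQ at €22.81 = 644.9 < 2000, so use break Q=2000: TC = 4,840×€22.81 + (4,840/2000.0)×343 + (2000.0/2)×0.35×€22.81 = €119,213.96.
EOQ at €22.71 = 646.3 < 3900, so use break Q=3900: TC = 4,840×€22.71 + (4,840/3900.0)×343 + (3900.0/2)×0.35×€22.71 = €125,841.65.
EOQ at €22.46 = 649.9 < 7600, so use break Q=7600: TC = 4,840×€22.46 + (4,840/7600.0)×343 + (7600.0/2)×0.35×€22.46 = €138,796.64.
Lowest total cost is €116,489.91 at Q = 642.2.

Q* ≈ 642 kits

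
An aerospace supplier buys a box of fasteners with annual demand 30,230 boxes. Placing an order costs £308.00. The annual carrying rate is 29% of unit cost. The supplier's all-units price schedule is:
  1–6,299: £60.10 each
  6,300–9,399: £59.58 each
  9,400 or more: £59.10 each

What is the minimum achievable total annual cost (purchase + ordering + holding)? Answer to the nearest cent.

Holding cost per unit per year at price C is H = 0.29·C.
For each price level, check whether its EOQ is feasible; otherwise the best quantity at that price is the breakpoint.
EOQ at £60.10 = 1033.6 (feasible in tier 1): TC = 30,230×£60.10 + (30,230/1033.6)×308 + (1033.6/2)×0.29×£60.10 = £1,834,838.47.
EOQ at £59.58 = 1038.2 < 6300, so use break Q=6300: TC = 30,230×£59.58 + (30,230/6300.0)×308 + (6300.0/2)×0.29×£59.58 = £1,857,007.64.
EOQ at £59.10 = 1042.4 < 9400, so use break Q=9400: TC = 30,230×£59.10 + (30,230/9400.0)×308 + (9400.0/2)×0.29×£59.10 = £1,868,136.81.
Lowest total cost among the candidates is at Q = 1033.6.

TC* ≈ £1,834,838.47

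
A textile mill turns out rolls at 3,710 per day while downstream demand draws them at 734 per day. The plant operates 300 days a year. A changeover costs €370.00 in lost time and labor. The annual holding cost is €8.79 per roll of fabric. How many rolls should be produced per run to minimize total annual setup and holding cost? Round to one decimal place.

Q* ≈ 4,807.3 rolls

Annual demand D = 734 × 300 = 220,200.
Production build-up factor (1 − d/p) = 1 − 734/3,710 = 0.8022.
Q* = √(2DS / (H(1 − d/p))) = √(2 × 220,200 × 370 / (8.79 × 0.8022)).
= √(162,948,000 / 7.051) ≈ 4807.293.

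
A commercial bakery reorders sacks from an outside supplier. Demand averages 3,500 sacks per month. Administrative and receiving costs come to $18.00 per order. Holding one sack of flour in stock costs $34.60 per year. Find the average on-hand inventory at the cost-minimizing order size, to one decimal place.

Average inventory ≈ 104.5 sacks

Annual demand D = 3,500 × 12 = 42,000.
EOQ = √(2DS/H) = √(2 × 42,000 × 18 / 34.6) ≈ 209.04.
Average inventory = Q*/2 ≈ 209.04 / 2 = 104.522.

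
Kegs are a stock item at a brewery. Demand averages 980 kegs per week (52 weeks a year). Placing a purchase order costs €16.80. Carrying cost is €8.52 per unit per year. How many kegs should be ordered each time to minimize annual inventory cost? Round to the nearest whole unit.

Q* ≈ 448 kegs

Annual demand D = 980 × 52 = 50,960.
EOQ = √(2DS / H) = √(2 × 50,960 × 16.8 / 8.52).
= √(1,712,256 / 8.52) = √200,969.0141 ≈ 448.296.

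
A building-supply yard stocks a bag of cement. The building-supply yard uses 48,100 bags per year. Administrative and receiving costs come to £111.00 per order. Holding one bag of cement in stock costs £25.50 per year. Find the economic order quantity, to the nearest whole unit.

EOQ = √(2DS / H) = √(2 × 48,100 × 111 / 25.5).
= √(10,678,200 / 25.5) = √418,752.9412 ≈ 647.111.

Q* ≈ 647 bags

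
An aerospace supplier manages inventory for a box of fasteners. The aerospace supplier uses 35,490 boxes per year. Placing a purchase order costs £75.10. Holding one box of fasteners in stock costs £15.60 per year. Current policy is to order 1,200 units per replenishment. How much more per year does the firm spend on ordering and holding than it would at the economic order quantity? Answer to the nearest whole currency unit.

EOQ = √(2DS/H) = √(2 × 35,490 × 75.1 / 15.6) ≈ 584.56.
Cost at Q* = (D/Q*)S + (Q*/2)H = √(2DSH) ≈ £9,119.06.
Cost at Q = 1,200: (35,490/1,200)×75.1 + (1,200/2)×15.6 = £2,221.08 + £9,360.00 = £11,581.08.
Excess = £11,581.08 − £9,119.06 = £2,462.02.

Extra cost ≈ £2,462 per year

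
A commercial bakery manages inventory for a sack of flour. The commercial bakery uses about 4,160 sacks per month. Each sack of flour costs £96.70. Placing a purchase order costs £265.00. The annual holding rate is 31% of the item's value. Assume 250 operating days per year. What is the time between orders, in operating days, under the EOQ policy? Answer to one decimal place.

Annual demand D = 4,160 × 12 = 49,920.
Holding cost H = 0.31 × £96.70 = £29.9770 per unit per year.
EOQ = √(2DS/H) = √(2 × 49,920 × 265 / 29.977) ≈ 939.47.
Cycle time = Q*/D × 250 = 939.47 / 49,920 × 250 ≈ 4.705 days.

T ≈ 4.7 days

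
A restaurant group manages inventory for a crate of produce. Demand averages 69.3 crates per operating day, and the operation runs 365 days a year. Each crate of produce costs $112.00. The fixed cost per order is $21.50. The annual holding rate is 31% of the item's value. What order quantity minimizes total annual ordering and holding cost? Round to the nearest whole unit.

Q* ≈ 177 crates

Annual demand D = 69.3 × 365 = 25,294.5.
Holding cost H = 0.31 × $112.00 = $34.7200 per unit per year.
EOQ = √(2DS / H) = √(2 × 25,294.5 × 21.5 / 34.72).
= √(1,087,663.5 / 34.72) = √31,326.7137 ≈ 176.994.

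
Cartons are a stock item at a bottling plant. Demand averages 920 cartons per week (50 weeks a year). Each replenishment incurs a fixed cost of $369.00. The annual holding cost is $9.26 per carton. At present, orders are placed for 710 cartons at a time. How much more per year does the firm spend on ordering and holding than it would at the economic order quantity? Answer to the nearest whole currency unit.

Extra cost ≈ $9,464 per year

Annual demand D = 920 × 50 = 46,000.
EOQ = √(2DS/H) = √(2 × 46,000 × 369 / 9.26) ≈ 1914.70.
Cost at Q* = (D/Q*)S + (Q*/2)H = √(2DSH) ≈ $17,730.16.
Cost at Q = 710: (46,000/710)×369 + (710/2)×9.26 = $23,907.04 + $3,287.30 = $27,194.34.
Excess = $27,194.34 − $17,730.16 = $9,464.18.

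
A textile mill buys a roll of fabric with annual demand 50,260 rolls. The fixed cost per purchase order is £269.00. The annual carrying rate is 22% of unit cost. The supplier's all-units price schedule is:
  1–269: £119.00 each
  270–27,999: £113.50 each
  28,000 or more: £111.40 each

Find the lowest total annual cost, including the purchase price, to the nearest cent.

Holding cost per unit per year at price C is H = 0.22·C.
Candidates are each tier's EOQ (if it falls in that tier) and each price-break quantity.
Tier 1 (£119.00): EOQ = 1016.3 exceeds tier's upper bound 269, so this tier is dominated.
EOQ at £113.50 = 1040.6 (feasible in tier 2): TC = 50,260×£113.50 + (50,260/1040.6)×269 + (1040.6/2)×0.22×£113.50 = £5,730,494.34.
EOQ at £111.40 = 1050.4 < 28000, so use break Q=28000: TC = 50,260×£111.40 + (50,260/28000.0)×269 + (28000.0/2)×0.22×£111.40 = £5,942,558.86.
Lowest total cost among the candidates is at Q = 1040.6.

TC* ≈ £5,730,494.34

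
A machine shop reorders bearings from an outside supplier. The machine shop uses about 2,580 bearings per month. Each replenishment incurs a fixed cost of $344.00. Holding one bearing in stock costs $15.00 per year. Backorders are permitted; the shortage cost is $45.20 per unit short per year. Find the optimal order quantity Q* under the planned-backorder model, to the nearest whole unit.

Annual demand D = 2,580 × 12 = 30,960.
With planned backorders, Q* = √(2DS/H) · √((H+B)/B).
√(2DS/H) = √(2 × 30,960 × 344 / 15) = 1191.651.
√((H+B)/B) = √((15+45.2)/45.2) = 1.1541.
Q* ≈ 1375.239.

Q* ≈ 1,375 bearings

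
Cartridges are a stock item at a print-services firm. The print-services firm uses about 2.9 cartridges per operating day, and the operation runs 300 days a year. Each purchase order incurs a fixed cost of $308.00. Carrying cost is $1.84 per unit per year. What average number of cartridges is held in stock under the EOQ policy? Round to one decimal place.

Average inventory ≈ 269.8 cartridges

Annual demand D = 2.9 × 300 = 870.
EOQ = √(2DS/H) = √(2 × 870 × 308 / 1.84) ≈ 539.69.
Average inventory = Q*/2 ≈ 539.69 / 2 = 269.843.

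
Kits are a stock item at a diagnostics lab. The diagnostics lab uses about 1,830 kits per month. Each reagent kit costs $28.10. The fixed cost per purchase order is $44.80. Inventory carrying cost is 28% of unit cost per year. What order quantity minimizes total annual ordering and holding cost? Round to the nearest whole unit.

Q* ≈ 500 kits

Annual demand D = 1,830 × 12 = 21,960.
Holding cost H = 0.28 × $28.10 = $7.8680 per unit per year.
EOQ = √(2DS / H) = √(2 × 21,960 × 44.8 / 7.868).
= √(1,967,616 / 7.868) = √250,078.2918 ≈ 500.078.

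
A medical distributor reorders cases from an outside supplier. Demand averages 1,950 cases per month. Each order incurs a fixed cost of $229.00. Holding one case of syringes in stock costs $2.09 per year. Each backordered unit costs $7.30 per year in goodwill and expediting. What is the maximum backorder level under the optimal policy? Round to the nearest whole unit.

S* ≈ 572 cases

Annual demand D = 1,950 × 12 = 23,400.
With planned backorders, Q* = √(2DS/H) · √((H+B)/B).
√(2DS/H) = √(2 × 23,400 × 229 / 2.09) = 2264.475.
√((H+B)/B) = √((2.09+7.3)/7.3) = 1.1342.
Q* ≈ 2568.259.
S* = Q* · H/(H+B) = 2568.259 × 2.09/9.39 ≈ 571.636.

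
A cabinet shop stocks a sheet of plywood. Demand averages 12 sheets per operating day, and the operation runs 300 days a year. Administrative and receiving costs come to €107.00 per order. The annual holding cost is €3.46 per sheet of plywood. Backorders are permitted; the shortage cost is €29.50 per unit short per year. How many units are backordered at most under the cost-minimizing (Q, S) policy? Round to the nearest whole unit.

S* ≈ 52 sheets

Annual demand D = 12 × 300 = 3,600.
With planned backorders, Q* = √(2DS/H) · √((H+B)/B).
√(2DS/H) = √(2 × 3,600 × 107 / 3.46) = 471.868.
√((H+B)/B) = √((3.46+29.5)/29.5) = 1.0570.
Q* ≈ 498.773.
S* = Q* · H/(H+B) = 498.773 × 3.46/32.96 ≈ 52.359.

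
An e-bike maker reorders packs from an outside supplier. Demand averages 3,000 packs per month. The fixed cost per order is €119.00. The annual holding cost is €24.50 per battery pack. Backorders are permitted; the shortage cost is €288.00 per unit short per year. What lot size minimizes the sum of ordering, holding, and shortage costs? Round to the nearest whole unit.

Q* ≈ 616 packs

Annual demand D = 3,000 × 12 = 36,000.
With planned backorders, Q* = √(2DS/H) · √((H+B)/B).
√(2DS/H) = √(2 × 36,000 × 119 / 24.5) = 591.366.
√((H+B)/B) = √((24.5+288)/288) = 1.0417.
Q* ≈ 616.007.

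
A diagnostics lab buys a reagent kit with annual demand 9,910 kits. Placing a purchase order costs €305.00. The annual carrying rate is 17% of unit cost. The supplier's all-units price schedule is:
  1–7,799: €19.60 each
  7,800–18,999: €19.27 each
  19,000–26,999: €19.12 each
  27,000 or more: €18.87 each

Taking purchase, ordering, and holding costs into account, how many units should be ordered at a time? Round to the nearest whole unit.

Q* ≈ 1,347 kits

Holding cost per unit per year at price C is H = 0.17·C.
Evaluate total cost at each tier's feasible EOQ or, if the EOQ is below the tier, at the tier's minimum quantity.
EOQ at €19.60 = 1346.9 (feasible in tier 1): TC = 9,910×€19.60 + (9,910/1346.9)×305 + (1346.9/2)×0.17×€19.60 = €198,724.01.
EOQ at €19.27 = 1358.4 < 7800, so use break Q=7800: TC = 9,910×€19.27 + (9,910/7800.0)×305 + (7800.0/2)×0.17×€19.27 = €204,129.22.
EOQ at €19.12 = 1363.7 < 19000, so use break Q=19000: TC = 9,910×€19.12 + (9,910/19000.0)×305 + (19000.0/2)×0.17×€19.12 = €220,517.08.
EOQ at €18.87 = 1372.7 < 27000, so use break Q=27000: TC = 9,910×€18.87 + (9,910/27000.0)×305 + (27000.0/2)×0.17×€18.87 = €230,420.30.
Lowest total cost is €198,724.01 at Q = 1346.9.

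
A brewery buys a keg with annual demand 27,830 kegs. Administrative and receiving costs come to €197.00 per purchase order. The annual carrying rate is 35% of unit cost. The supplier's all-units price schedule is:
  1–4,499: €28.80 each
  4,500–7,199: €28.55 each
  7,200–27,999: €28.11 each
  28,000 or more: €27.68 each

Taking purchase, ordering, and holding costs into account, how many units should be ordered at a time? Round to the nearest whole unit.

Q* ≈ 1,043 kegs

Holding cost per unit per year at price C is H = 0.35·C.
For each price level, check whether its EOQ is feasible; otherwise the best quantity at that price is the breakpoint.
EOQ at €28.80 = 1043.0 (feasible in tier 1): TC = 27,830×€28.80 + (27,830/1043.0)×197 + (1043.0/2)×0.35×€28.80 = €812,017.20.
EOQ at €28.55 = 1047.5 < 4500, so use break Q=4500: TC = 27,830×€28.55 + (27,830/4500.0)×197 + (4500.0/2)×0.35×€28.55 = €818,247.96.
EOQ at €28.11 = 1055.7 < 7200, so use break Q=7200: TC = 27,830×€28.11 + (27,830/7200.0)×197 + (7200.0/2)×0.35×€28.11 = €818,481.36.
EOQ at €27.68 = 1063.9 < 28000, so use break Q=28000: TC = 27,830×€27.68 + (27,830/28000.0)×197 + (28000.0/2)×0.35×€27.68 = €906,162.20.
Lowest total cost is €812,017.20 at Q = 1043.0.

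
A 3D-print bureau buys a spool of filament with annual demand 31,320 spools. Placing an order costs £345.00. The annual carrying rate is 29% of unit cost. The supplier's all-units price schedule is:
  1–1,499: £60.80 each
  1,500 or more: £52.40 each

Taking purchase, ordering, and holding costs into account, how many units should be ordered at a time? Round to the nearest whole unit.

Q* ≈ 1,500 spools

Holding cost per unit per year at price C is H = 0.29·C.
Evaluate total cost at each tier's feasible EOQ or, if the EOQ is below the tier, at the tier's minimum quantity.
EOQ at £60.80 = 1107.1 (feasible in tier 1): TC = 31,320×£60.80 + (31,320/1107.1)×345 + (1107.1/2)×0.29×£60.80 = £1,923,776.29.
EOQ at £52.40 = 1192.5 < 1500, so use break Q=1500: TC = 31,320×£52.40 + (31,320/1500.0)×345 + (1500.0/2)×0.29×£52.40 = £1,659,768.60.
Lowest total cost is £1,659,768.60 at Q = 1500.0.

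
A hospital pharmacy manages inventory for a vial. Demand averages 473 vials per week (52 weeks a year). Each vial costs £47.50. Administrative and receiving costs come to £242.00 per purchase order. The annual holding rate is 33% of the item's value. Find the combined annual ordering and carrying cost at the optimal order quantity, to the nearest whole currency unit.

TC* ≈ £13,660

Annual demand D = 473 × 52 = 24,596.
Holding cost H = 0.33 × £47.50 = £15.6750 per unit per year.
The optimal lot size = √(2DS/H) = √(2 × 24,596 × 242 / 15.675) ≈ 871.47.
At Q*, ordering cost (D/Q*)S equals holding cost (Q*/2)H, each = √(DSH/2).
Minimum total = √(2DSH) = √(2 × 24,596 × 242 × 15.675) ≈ 13660.252.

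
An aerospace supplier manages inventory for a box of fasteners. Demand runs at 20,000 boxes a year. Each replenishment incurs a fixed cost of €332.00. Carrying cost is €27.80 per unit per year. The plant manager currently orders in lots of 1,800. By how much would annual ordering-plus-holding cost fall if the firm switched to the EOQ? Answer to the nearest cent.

EOQ = √(2DS/H) = √(2 × 20,000 × 332 / 27.8) ≈ 691.16.
Cost at Q* = (D/Q*)S + (Q*/2)H = √(2DSH) ≈ €19,214.16.
Cost at Q = 1,800: (20,000/1,800)×332 + (1,800/2)×27.8 = €3,688.89 + €25,020.00 = €28,708.89.
Excess = €28,708.89 − €19,214.16 = €9,494.73.

Extra cost ≈ €9,494.73 per year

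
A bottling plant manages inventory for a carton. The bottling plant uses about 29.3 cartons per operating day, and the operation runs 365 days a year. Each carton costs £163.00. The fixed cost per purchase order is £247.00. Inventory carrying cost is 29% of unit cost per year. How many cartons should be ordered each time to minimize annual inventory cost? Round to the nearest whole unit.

Annual demand D = 29.3 × 365 = 10,694.5.
Holding cost H = 0.29 × £163.00 = £47.2700 per unit per year.
EOQ = √(2DS / H) = √(2 × 10,694.5 × 247 / 47.27).
= √(5,283,083 / 47.27) = √111,763.9729 ≈ 334.311.

Q* ≈ 334 cartons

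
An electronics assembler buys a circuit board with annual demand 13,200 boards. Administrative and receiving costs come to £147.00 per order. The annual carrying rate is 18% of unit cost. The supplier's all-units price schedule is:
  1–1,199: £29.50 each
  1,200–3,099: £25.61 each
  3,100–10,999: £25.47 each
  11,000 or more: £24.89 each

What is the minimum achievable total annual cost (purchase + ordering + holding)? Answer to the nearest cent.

Holding cost per unit per year at price C is H = 0.18·C.
For each price level, check whether its EOQ is feasible; otherwise the best quantity at that price is the breakpoint.
EOQ at £29.50 = 854.9 (feasible in tier 1): TC = 13,200×£29.50 + (13,200/854.9)×147 + (854.9/2)×0.18×£29.50 = £393,939.50.
EOQ at £25.61 = 917.5 < 1200, so use break Q=1200: TC = 13,200×£25.61 + (13,200/1200.0)×147 + (1200.0/2)×0.18×£25.61 = £342,434.88.
EOQ at £25.47 = 920.0 < 3100, so use break Q=3100: TC = 13,200×£25.47 + (13,200/3100.0)×147 + (3100.0/2)×0.18×£25.47 = £343,936.07.
EOQ at £24.89 = 930.7 < 11000, so use break Q=11000: TC = 13,200×£24.89 + (13,200/11000.0)×147 + (11000.0/2)×0.18×£24.89 = £353,365.50.
Lowest total cost among the candidates is at Q = 1200.0.

TC* ≈ £342,434.88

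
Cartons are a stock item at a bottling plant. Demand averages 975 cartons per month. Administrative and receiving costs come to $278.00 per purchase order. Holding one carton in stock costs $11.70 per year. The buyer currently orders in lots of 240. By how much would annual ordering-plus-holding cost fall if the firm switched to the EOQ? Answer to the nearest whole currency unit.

Extra cost ≈ $6,232 per year

Annual demand D = 975 × 12 = 11,700.
EOQ = √(2DS/H) = √(2 × 11,700 × 278 / 11.7) ≈ 745.65.
Cost at Q* = (D/Q*)S + (Q*/2)H = √(2DSH) ≈ $8,724.15.
Cost at Q = 240: (11,700/240)×278 + (240/2)×11.7 = $13,552.50 + $1,404.00 = $14,956.50.
Excess = $14,956.50 − $8,724.15 = $6,232.35.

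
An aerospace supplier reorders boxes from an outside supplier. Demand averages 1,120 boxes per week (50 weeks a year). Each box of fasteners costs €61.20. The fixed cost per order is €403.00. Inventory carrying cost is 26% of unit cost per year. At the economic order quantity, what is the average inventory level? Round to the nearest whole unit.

Annual demand D = 1,120 × 50 = 56,000.
Holding cost H = 0.26 × €61.20 = €15.9120 per unit per year.
The optimal lot size = √(2DS/H) = √(2 × 56,000 × 403 / 15.912) ≈ 1684.22.
Average inventory = Q*/2 ≈ 1684.22 / 2 = 842.111.

Average inventory ≈ 842 boxes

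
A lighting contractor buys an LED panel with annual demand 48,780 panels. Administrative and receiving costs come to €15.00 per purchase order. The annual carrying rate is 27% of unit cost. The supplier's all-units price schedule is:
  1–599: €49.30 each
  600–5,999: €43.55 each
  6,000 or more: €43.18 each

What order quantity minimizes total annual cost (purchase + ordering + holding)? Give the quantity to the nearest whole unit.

Q* ≈ 600 panels

Holding cost per unit per year at price C is H = 0.27·C.
For each price level, check whether its EOQ is feasible; otherwise the best quantity at that price is the breakpoint.
EOQ at €49.30 = 331.6 (feasible in tier 1): TC = 48,780×€49.30 + (48,780/331.6)×15 + (331.6/2)×0.27×€49.30 = €2,409,267.54.
EOQ at €43.55 = 352.8 < 600, so use break Q=600: TC = 48,780×€43.55 + (48,780/600.0)×15 + (600.0/2)×0.27×€43.55 = €2,129,116.05.
EOQ at €43.18 = 354.3 < 6000, so use break Q=6000: TC = 48,780×€43.18 + (48,780/6000.0)×15 + (6000.0/2)×0.27×€43.18 = €2,141,418.15.
Lowest total cost is €2,129,116.05 at Q = 600.0.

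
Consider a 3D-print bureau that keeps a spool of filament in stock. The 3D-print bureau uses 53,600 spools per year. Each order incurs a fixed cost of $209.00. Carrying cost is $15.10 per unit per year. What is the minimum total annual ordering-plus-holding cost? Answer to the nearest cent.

EOQ = √(2DS/H) = √(2 × 53,600 × 209 / 15.1) ≈ 1218.10.
At the optimum the two cost components are equal, so total cost = 2·(Q*/2)H = Q*·H.
Minimum total = √(2DSH) = √(2 × 53,600 × 209 × 15.1) ≈ 18393.273.

TC* ≈ $18,393.27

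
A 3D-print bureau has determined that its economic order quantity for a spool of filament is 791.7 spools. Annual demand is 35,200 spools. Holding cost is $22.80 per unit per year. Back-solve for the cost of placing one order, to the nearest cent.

The basic EOQ model gives Q* = √(2DS/H); rearrange for the unknown.
From Q* = √(2DS/H): S = Q*²H / (2D) = 791.7² × 22.8 / (2 × 35,200) = 202.9941.

S ≈ $202.99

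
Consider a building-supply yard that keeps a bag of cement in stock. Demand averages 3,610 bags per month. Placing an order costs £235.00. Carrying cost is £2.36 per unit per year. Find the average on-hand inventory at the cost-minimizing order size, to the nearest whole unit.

Average inventory ≈ 1,469 bags

Annual demand D = 3,610 × 12 = 43,320.
EOQ = √(2DS/H) = √(2 × 43,320 × 235 / 2.36) ≈ 2937.22.
Average inventory = Q*/2 ≈ 2937.22 / 2 = 1468.612.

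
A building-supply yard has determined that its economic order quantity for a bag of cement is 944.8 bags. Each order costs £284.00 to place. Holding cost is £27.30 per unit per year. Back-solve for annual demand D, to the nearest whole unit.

D ≈ 42,904 bags per year

Squaring Q* = √(2DS/H) gives Q*² = 2DS/H.
From Q* = √(2DS/H): D = Q*²H / (2S) = 944.8² × 27.3 / (2 × 284) = 42903.634.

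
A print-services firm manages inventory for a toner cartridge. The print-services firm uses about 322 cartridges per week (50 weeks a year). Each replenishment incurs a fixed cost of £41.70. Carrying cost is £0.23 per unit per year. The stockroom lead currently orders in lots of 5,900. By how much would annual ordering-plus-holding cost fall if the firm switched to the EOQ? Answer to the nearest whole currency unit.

Annual demand D = 322 × 50 = 16,100.
EOQ = √(2DS/H) = √(2 × 16,100 × 41.7 / 0.23) ≈ 2416.20.
Cost at Q* = (D/Q*)S + (Q*/2)H = √(2DSH) ≈ £555.72.
Cost at Q = 5,900: (16,100/5,900)×41.7 + (5,900/2)×0.23 = £113.79 + £678.50 = £792.29.
Excess = £792.29 − £555.72 = £236.57.

Extra cost ≈ £237 per year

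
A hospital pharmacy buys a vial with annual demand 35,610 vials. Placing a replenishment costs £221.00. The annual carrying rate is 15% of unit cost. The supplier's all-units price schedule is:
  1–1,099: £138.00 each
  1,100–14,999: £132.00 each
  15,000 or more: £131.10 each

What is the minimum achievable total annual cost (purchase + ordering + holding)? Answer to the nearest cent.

TC* ≈ £4,718,564.37

Holding cost per unit per year at price C is H = 0.15·C.
For each price level, check whether its EOQ is feasible; otherwise the best quantity at that price is the breakpoint.
EOQ at £138.00 = 872.0 (feasible in tier 1): TC = 35,610×£138.00 + (35,610/872.0)×221 + (872.0/2)×0.15×£138.00 = £4,932,230.21.
EOQ at £132.00 = 891.6 < 1100, so use break Q=1100: TC = 35,610×£132.00 + (35,610/1100.0)×221 + (1100.0/2)×0.15×£132.00 = £4,718,564.37.
EOQ at £131.10 = 894.6 < 15000, so use break Q=15000: TC = 35,610×£131.10 + (35,610/15000.0)×221 + (15000.0/2)×0.15×£131.10 = £4,816,483.15.
Lowest total cost among the candidates is at Q = 1100.0.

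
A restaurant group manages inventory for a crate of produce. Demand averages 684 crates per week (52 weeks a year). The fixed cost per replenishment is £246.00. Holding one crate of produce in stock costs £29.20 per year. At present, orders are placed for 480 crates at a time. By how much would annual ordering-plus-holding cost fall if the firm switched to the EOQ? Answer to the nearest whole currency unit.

Extra cost ≈ £2,632 per year

Annual demand D = 684 × 52 = 35,568.
EOQ = √(2DS/H) = √(2 × 35,568 × 246 / 29.2) ≈ 774.14.
Cost at Q* = (D/Q*)S + (Q*/2)H = √(2DSH) ≈ £22,604.96.
Cost at Q = 480: (35,568/480)×246 + (480/2)×29.2 = £18,228.60 + £7,008.00 = £25,236.60.
Excess = £25,236.60 − £22,604.96 = £2,631.64.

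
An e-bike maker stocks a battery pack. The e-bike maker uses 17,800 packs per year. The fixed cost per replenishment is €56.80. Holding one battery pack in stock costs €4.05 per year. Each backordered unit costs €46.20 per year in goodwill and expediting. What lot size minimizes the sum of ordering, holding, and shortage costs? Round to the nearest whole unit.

With planned backorders, Q* = √(2DS/H) · √((H+B)/B).
√(2DS/H) = √(2 × 17,800 × 56.8 / 4.05) = 706.597.
√((H+B)/B) = √((4.05+46.2)/46.2) = 1.0429.
Q* ≈ 736.917.

Q* ≈ 737 packs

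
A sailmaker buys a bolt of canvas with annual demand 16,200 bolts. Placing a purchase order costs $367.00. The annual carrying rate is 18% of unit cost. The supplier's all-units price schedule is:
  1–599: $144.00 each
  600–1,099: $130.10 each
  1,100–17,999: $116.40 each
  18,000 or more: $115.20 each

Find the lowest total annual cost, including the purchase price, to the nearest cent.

TC* ≈ $1,902,608.51

Holding cost per unit per year at price C is H = 0.18·C.
Candidates are each tier's EOQ (if it falls in that tier) and each price-break quantity.
Tier 1 ($144.00): EOQ = 677.3 exceeds tier's upper bound 599, so this tier is dominated.
EOQ at $130.10 = 712.6 (feasible in tier 2): TC = 16,200×$130.10 + (16,200/712.6)×367 + (712.6/2)×0.18×$130.10 = $2,124,307.08.
EOQ at $116.40 = 753.3 < 1100, so use break Q=1100: TC = 16,200×$116.40 + (16,200/1100.0)×367 + (1100.0/2)×0.18×$116.40 = $1,902,608.51.
EOQ at $115.20 = 757.3 < 18000, so use break Q=18000: TC = 16,200×$115.20 + (16,200/18000.0)×367 + (18000.0/2)×0.18×$115.20 = $2,053,194.30.
Lowest total cost among the candidates is at Q = 1100.0.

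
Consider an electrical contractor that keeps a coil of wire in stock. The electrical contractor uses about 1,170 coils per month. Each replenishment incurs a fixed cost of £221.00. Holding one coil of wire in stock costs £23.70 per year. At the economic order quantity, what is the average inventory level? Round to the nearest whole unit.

Average inventory ≈ 256 coils

Annual demand D = 1,170 × 12 = 14,040.
Q* = √(2DS/H) = √(2 × 14,040 × 221 / 23.7) ≈ 511.71.
Average inventory = Q*/2 ≈ 511.71 / 2 = 255.853.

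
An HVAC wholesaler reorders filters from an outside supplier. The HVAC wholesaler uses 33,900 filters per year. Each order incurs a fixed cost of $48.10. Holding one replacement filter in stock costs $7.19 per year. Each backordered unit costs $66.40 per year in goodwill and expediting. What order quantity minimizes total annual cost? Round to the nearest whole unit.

Q* ≈ 709 filters

With planned backorders, Q* = √(2DS/H) · √((H+B)/B).
√(2DS/H) = √(2 × 33,900 × 48.1 / 7.19) = 673.477.
√((H+B)/B) = √((7.19+66.4)/66.4) = 1.0528.
Q* ≈ 709.003.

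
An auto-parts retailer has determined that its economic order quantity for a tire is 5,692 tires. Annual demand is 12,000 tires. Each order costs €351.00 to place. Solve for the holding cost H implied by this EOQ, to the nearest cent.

Invert the EOQ relation Q*² = 2DS/H.
From Q* = √(2DS/H): H = 2DS / Q*² = 2 × 12,000 × 351 / 5,692² = 0.2600.

H ≈ €0.26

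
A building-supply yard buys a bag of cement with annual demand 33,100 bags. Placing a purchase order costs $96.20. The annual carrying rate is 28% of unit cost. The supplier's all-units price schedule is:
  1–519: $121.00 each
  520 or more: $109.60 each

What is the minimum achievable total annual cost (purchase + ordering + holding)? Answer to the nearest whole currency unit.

TC* ≈ $3,641,862

Holding cost per unit per year at price C is H = 0.28·C.
Evaluate total cost at each tier's feasible EOQ or, if the EOQ is below the tier, at the tier's minimum quantity.
EOQ at $121.00 = 433.6 (feasible in tier 1): TC = 33,100×$121.00 + (33,100/433.6)×96.2 + (433.6/2)×0.28×$121.00 = $4,019,788.86.
EOQ at $109.60 = 455.5 < 520, so use break Q=520: TC = 33,100×$109.60 + (33,100/520.0)×96.2 + (520.0/2)×0.28×$109.60 = $3,641,862.38.
Lowest total cost among the candidates is at Q = 520.0.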